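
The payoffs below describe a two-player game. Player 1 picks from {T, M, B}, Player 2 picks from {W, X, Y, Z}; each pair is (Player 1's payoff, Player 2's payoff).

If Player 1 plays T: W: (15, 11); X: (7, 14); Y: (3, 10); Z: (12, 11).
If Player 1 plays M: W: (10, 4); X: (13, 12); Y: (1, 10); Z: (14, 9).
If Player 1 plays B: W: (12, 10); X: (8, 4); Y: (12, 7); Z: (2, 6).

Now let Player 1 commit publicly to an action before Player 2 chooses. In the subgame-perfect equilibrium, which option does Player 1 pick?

Solve by backward induction (Player 1 leads).
- T: BR = X, leader payoff 7.
- M: BR = X, leader payoff 13.
- B: BR = W, leader payoff 12.
Among 7, 13, 12, the best is 13 at M. Subgame-perfect outcome: (M, X) with payoffs (13, 12).

M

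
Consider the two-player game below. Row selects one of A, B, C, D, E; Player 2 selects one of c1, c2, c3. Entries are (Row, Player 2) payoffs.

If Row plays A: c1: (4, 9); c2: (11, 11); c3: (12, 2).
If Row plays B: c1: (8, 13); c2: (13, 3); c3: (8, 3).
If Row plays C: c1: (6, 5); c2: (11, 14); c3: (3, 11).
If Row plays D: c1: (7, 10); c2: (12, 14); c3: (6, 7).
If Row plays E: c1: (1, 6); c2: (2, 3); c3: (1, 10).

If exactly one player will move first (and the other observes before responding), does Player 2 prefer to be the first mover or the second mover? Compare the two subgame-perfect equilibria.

second

If Row leads: Player 2's best replies are A→c2, B→c1, C→c2, D→c2, E→c3; Row's induced payoffs 11, 8, 11, 12, 1; outcome (D, c2), payoffs (12, 14).
If Player 2 leads: Row's best replies are c1→B, c2→B, c3→A; Player 2's induced payoffs 13, 3, 2; outcome (B, c1), payoffs (8, 13).
Player 2 gets 13 moving first and 14 moving second, so Player 2 prefers to move second.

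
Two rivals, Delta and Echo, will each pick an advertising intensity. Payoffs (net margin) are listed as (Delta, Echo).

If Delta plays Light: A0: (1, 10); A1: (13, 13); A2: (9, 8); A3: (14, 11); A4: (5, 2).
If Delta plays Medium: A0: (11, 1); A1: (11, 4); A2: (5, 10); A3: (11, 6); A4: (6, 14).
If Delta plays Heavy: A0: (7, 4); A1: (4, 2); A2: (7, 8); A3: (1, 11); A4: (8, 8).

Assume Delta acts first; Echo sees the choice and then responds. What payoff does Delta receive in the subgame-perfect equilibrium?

13

Work backward from Echo's decision.
- Light: BR = A1, leader payoff 13.
- Medium: BR = A4, leader payoff 6.
- Heavy: BR = A3, leader payoff 1.
Maximizing over 13, 6, 1, Delta chooses Light. Subgame-perfect outcome: (Light, A1) with payoffs (13, 13).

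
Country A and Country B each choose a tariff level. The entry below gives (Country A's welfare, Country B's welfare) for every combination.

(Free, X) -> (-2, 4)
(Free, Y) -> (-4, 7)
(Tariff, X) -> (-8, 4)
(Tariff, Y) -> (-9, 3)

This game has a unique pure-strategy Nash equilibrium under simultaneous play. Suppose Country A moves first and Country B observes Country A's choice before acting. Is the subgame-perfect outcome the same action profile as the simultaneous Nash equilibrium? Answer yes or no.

yes

Backward induction with Country A moving first.
- Free → Country B plays Y (best of 4, 7); Country A gets -4.
- Tariff → Country B plays X (best of 4, 3); Country A gets -8.
Maximizing over -4, -8, Country A chooses Free. Subgame-perfect outcome: (Free, Y) with payoffs (-4, 7).
For the simultaneous game, intersect best replies.
Country A's best replies: X→Free; Y→Free.
Country B's best replies: Free→Y; Tariff→X.
The unique mutual best reply is (Free, Y), giving (-4, 7).
Sequential outcome (Free, Y) coincides with the Nash profile (Free, Y).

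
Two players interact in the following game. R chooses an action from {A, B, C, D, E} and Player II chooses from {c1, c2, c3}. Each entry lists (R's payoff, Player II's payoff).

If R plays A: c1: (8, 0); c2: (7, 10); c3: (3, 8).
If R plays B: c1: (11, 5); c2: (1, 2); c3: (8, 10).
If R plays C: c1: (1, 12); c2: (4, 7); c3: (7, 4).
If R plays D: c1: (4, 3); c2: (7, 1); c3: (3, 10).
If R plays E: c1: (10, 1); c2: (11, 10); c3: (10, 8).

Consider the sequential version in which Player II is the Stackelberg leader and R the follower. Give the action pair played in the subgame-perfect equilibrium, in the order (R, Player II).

(E, c2)

Work backward from R's decision.
- c1: R compares 8, 11, 1, 4, 10 and picks B; Player II would get 5.
- c2: R compares 7, 1, 4, 7, 11 and picks E; Player II would get 10.
- c3: R compares 3, 8, 7, 3, 10 and picks E; Player II would get 8.
Maximizing over 5, 10, 8, Player II chooses c2. Subgame-perfect outcome: (E, c2) with payoffs (11, 10).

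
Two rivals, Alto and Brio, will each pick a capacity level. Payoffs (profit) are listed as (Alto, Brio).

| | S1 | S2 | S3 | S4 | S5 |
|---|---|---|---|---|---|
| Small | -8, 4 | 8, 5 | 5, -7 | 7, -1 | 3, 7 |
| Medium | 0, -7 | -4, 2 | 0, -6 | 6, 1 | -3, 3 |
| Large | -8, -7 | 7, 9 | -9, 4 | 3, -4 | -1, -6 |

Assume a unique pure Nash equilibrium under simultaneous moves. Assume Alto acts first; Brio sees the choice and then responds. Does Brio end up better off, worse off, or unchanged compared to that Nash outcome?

better off

Brio best-responds to each possible Alto move:
- Small: BR = S5, leader payoff 3.
- Medium: BR = S5, leader payoff -3.
- Large: BR = S2, leader payoff 7.
Among 3, -3, 7, the best is 7 at Large. Subgame-perfect outcome: (Large, S2) with payoffs (7, 9).
Under simultaneous play:
Alto's best replies: S1→Medium; S2→Small; S3→Small; S4→Small; S5→Small.
Brio's best replies: Small→S5; Medium→S5; Large→S2.
The unique mutual best reply is (Small, S5), giving (3, 7).
Brio earns 9 sequentially versus 7 at the Nash outcome: better off.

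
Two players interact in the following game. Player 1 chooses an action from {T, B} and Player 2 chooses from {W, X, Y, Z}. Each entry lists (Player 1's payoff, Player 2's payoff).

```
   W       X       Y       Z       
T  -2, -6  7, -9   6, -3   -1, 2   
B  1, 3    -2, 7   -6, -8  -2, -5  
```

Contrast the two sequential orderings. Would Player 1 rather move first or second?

second

If Player 1 leads: Player 2's best replies are T→Z, B→X; Player 1's induced payoffs -1, -2; outcome (T, Z), payoffs (-1, 2).
If Player 2 leads: Player 1's best replies are W→B, X→T, Y→T, Z→T; Player 2's induced payoffs 3, -9, -3, 2; outcome (B, W), payoffs (1, 3).
Player 1 gets -1 moving first and 1 moving second, so Player 1 prefers to move second.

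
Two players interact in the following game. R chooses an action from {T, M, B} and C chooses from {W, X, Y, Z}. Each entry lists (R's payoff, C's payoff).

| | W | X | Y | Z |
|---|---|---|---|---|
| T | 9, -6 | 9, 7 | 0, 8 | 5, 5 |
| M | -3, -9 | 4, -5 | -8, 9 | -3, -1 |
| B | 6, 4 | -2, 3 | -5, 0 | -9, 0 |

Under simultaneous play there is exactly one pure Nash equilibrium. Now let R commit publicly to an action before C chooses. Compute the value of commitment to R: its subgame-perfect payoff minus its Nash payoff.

Work backward from C's decision.
- T: BR = Y, leader payoff 0.
- M: BR = Y, leader payoff -8.
- B: BR = W, leader payoff 6.
Among 0, -8, 6, the best is 6 at B. Subgame-perfect outcome: (B, W) with payoffs (6, 4).
Now find the simultaneous Nash equilibrium.
R's best replies: W→T; X→T; Y→T; Z→T.
C's best replies: T→Y; M→Y; B→W.
Only (T, Y) has each player best-responding; Nash payoffs (0, 8).
R's commitment gain: 6 − 0 = 6.

6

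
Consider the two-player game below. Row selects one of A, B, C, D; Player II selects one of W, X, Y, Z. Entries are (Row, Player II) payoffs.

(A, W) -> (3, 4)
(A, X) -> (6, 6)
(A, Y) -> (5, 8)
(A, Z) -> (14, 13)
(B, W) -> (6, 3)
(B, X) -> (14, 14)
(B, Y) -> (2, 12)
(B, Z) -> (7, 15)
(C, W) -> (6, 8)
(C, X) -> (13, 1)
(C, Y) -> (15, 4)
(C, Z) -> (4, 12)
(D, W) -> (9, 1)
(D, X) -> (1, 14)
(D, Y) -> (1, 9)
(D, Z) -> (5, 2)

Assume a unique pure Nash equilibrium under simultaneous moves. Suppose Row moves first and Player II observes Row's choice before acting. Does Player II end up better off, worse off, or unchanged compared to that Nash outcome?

unchanged

Backward induction with Row moving first.
- A → Player II plays Z (best of 4, 6, 8, 13); Row gets 14.
- B → Player II plays Z (best of 3, 14, 12, 15); Row gets 7.
- C → Player II plays Z (best of 8, 1, 4, 12); Row gets 4.
- D → Player II plays X (best of 1, 14, 9, 2); Row gets 1.
Maximizing over 14, 7, 4, 1, Row chooses A. Subgame-perfect outcome: (A, Z) with payoffs (14, 13).
Under simultaneous play:
Row's best replies: W→D; X→B; Y→C; Z→A.
Player II's best replies: A→Z; B→Z; C→Z; D→X.
Only (A, Z) has each player best-responding; Nash payoffs (14, 13).
Player II earns 13 sequentially versus 13 at the Nash outcome: unchanged.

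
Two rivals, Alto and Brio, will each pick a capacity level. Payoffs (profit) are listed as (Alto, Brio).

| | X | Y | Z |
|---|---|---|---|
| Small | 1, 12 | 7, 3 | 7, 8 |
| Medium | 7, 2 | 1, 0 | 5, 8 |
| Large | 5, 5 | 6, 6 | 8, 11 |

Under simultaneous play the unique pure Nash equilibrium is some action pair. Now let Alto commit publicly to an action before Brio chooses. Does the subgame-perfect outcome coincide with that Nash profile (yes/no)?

yes

Work backward from Brio's decision.
- Small: BR = X, leader payoff 1.
- Medium: BR = Z, leader payoff 5.
- Large: BR = Z, leader payoff 8.
Alto's induced payoffs are 1, 5, 8, so Alto commits to Large. Subgame-perfect outcome: (Large, Z) with payoffs (8, 11).
Now find the simultaneous Nash equilibrium.
Alto's best replies: X→Medium; Y→Small; Z→Large.
Brio's best replies: Small→X; Medium→Z; Large→Z.
The unique mutual best reply is (Large, Z), giving (8, 11).
Sequential outcome (Large, Z) coincides with the Nash profile (Large, Z).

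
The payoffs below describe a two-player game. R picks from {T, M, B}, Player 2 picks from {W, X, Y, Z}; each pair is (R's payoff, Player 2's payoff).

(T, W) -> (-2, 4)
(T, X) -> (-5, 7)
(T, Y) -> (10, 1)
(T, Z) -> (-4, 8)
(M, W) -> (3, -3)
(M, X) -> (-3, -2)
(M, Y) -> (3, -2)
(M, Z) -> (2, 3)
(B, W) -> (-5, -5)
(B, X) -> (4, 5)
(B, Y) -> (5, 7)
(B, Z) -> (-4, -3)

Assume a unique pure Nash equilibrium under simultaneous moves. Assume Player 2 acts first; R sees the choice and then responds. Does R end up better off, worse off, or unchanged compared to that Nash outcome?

better off

Solve by backward induction (Player 2 leads).
- W: R compares -2, 3, -5 and picks M; Player 2 would get -3.
- X: R compares -5, -3, 4 and picks B; Player 2 would get 5.
- Y: R compares 10, 3, 5 and picks T; Player 2 would get 1.
- Z: R compares -4, 2, -4 and picks M; Player 2 would get 3.
Among -3, 5, 1, 3, the best is 5 at X. Subgame-perfect outcome: (B, X) with payoffs (4, 5).
Under simultaneous play:
R's best replies: W→M; X→B; Y→T; Z→M.
Player 2's best replies: T→Z; M→Z; B→Y.
Only (M, Z) has each player best-responding; Nash payoffs (2, 3).
R earns 4 sequentially versus 2 at the Nash outcome: better off.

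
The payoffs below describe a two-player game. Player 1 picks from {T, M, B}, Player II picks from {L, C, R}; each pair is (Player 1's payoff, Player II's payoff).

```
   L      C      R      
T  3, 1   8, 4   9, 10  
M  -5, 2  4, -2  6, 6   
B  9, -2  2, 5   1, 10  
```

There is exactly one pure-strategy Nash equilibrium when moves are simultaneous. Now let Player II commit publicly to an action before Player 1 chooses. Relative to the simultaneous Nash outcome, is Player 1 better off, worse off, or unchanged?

Solve by backward induction (Player II leads).
- L: BR = B, leader payoff -2.
- C: BR = T, leader payoff 4.
- R: BR = T, leader payoff 10.
Among -2, 4, 10, the best is 10 at R. Subgame-perfect outcome: (T, R) with payoffs (9, 10).
Under simultaneous play:
Player 1's best replies: L→B; C→T; R→T.
Player II's best replies: T→R; M→R; B→R.
The unique mutual best reply is (T, R), giving (9, 10).
Player 1 earns 9 sequentially versus 9 at the Nash outcome: unchanged.

unchanged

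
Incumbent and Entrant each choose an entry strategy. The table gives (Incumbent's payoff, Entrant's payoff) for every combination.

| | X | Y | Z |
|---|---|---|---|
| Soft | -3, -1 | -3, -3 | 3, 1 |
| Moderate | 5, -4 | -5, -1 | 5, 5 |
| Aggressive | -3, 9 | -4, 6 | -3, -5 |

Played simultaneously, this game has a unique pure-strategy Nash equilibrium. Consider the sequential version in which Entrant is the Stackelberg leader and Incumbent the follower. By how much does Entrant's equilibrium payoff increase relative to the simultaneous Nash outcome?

0

Incumbent best-responds to each possible Entrant move:
- X: BR = Moderate, leader payoff -4.
- Y: BR = Soft, leader payoff -3.
- Z: BR = Moderate, leader payoff 5.
Maximizing over -4, -3, 5, Entrant chooses Z. Subgame-perfect outcome: (Moderate, Z) with payoffs (5, 5).
Now find the simultaneous Nash equilibrium.
Incumbent's best replies: X→Moderate; Y→Soft; Z→Moderate.
Entrant's best replies: Soft→Z; Moderate→Z; Aggressive→X.
The unique mutual best reply is (Moderate, Z), giving (5, 5).
Entrant's commitment gain: 5 − 5 = 0.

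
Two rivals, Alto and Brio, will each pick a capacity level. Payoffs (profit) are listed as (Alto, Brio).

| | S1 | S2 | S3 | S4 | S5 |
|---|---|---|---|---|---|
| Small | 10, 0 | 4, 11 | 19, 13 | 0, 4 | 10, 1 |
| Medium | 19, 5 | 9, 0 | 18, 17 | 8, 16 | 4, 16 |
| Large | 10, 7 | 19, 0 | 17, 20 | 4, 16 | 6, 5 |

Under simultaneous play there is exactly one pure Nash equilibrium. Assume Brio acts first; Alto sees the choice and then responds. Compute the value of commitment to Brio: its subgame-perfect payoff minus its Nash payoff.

3

Alto best-responds to each possible Brio move:
- S1: Alto compares 10, 19, 10 and picks Medium; Brio would get 5.
- S2: Alto compares 4, 9, 19 and picks Large; Brio would get 0.
- S3: Alto compares 19, 18, 17 and picks Small; Brio would get 13.
- S4: Alto compares 0, 8, 4 and picks Medium; Brio would get 16.
- S5: Alto compares 10, 4, 6 and picks Small; Brio would get 1.
Brio's induced payoffs are 5, 0, 13, 16, 1, so Brio commits to S4. Subgame-perfect outcome: (Medium, S4) with payoffs (8, 16).
Now find the simultaneous Nash equilibrium.
Alto's best replies: S1→Medium; S2→Large; S3→Small; S4→Medium; S5→Small.
Brio's best replies: Small→S3; Medium→S3; Large→S3.
Only (Small, S3) has each player best-responding; Nash payoffs (19, 13).
Brio's commitment gain: 16 − 13 = 3.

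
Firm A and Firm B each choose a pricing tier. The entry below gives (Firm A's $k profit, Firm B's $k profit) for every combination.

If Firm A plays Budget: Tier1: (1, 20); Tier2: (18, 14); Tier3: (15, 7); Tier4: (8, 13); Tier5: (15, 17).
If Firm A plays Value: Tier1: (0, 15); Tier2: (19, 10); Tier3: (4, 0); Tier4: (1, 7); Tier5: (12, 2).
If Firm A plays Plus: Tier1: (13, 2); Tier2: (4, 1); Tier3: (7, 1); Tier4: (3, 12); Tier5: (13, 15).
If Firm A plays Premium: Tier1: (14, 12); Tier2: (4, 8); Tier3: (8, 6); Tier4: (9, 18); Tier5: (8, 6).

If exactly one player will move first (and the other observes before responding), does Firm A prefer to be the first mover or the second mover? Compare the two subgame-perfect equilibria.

first

If Firm A leads: Firm B's best replies are Budget→Tier1, Value→Tier1, Plus→Tier5, Premium→Tier4; Firm A's induced payoffs 1, 0, 13, 9; outcome (Plus, Tier5), payoffs (13, 15).
If Firm B leads: Firm A's best replies are Tier1→Premium, Tier2→Value, Tier3→Budget, Tier4→Premium, Tier5→Budget; Firm B's induced payoffs 12, 10, 7, 18, 17; outcome (Premium, Tier4), payoffs (9, 18).
Firm A gets 13 moving first and 9 moving second, so Firm A prefers to move first.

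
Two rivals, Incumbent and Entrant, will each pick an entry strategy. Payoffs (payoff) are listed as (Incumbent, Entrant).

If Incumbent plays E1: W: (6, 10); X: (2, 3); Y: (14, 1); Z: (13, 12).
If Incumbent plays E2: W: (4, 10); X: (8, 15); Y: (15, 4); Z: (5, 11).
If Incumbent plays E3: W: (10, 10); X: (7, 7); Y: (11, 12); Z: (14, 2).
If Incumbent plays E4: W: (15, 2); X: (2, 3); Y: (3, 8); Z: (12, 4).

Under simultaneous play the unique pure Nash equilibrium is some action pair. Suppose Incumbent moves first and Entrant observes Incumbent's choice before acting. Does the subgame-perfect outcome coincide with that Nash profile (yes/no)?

no

Entrant best-responds to each possible Incumbent move:
- E1 → Entrant plays Z (best of 10, 3, 1, 12); Incumbent gets 13.
- E2 → Entrant plays X (best of 10, 15, 4, 11); Incumbent gets 8.
- E3 → Entrant plays Y (best of 10, 7, 12, 2); Incumbent gets 11.
- E4 → Entrant plays Y (best of 2, 3, 8, 4); Incumbent gets 3.
Among 13, 8, 11, 3, the best is 13 at E1. Subgame-perfect outcome: (E1, Z) with payoffs (13, 12).
Now find the simultaneous Nash equilibrium.
Incumbent's best replies: W→E4; X→E2; Y→E2; Z→E3.
Entrant's best replies: E1→Z; E2→X; E3→Y; E4→Y.
The unique mutual best reply is (E2, X), giving (8, 15).
Sequential outcome (E1, Z) differs from the Nash profile (E2, X).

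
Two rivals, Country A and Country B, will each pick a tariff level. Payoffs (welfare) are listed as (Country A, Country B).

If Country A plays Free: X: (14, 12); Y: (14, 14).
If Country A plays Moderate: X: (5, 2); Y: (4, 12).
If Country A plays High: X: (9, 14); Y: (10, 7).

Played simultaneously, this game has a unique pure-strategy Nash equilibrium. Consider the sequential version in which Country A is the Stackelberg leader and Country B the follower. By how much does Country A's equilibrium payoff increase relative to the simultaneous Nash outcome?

0

Country B best-responds to each possible Country A move:
- Free → Country B plays Y (best of 12, 14); Country A gets 14.
- Moderate → Country B plays Y (best of 2, 12); Country A gets 4.
- High → Country B plays X (best of 14, 7); Country A gets 9.
Country A's induced payoffs are 14, 4, 9, so Country A commits to Free. Subgame-perfect outcome: (Free, Y) with payoffs (14, 14).
Under simultaneous play:
Country A's best replies: X→Free; Y→Free.
Country B's best replies: Free→Y; Moderate→Y; High→X.
Only (Free, Y) has each player best-responding; Nash payoffs (14, 14).
Country A's commitment gain: 14 − 14 = 0.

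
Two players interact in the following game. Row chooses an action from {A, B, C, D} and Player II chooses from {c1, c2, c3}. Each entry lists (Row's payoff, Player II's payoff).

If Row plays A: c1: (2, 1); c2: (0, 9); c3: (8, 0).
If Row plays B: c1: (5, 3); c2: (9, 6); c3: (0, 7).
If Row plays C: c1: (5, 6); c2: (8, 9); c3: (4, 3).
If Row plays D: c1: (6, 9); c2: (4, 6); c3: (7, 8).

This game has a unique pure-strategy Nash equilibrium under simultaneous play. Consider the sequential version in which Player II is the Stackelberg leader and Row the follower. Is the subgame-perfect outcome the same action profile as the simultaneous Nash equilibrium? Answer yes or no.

yes

Row best-responds to each possible Player II move:
- c1: BR = D, leader payoff 9.
- c2: BR = B, leader payoff 6.
- c3: BR = A, leader payoff 0.
Among 9, 6, 0, the best is 9 at c1. Subgame-perfect outcome: (D, c1) with payoffs (6, 9).
Under simultaneous play:
Row's best replies: c1→D; c2→B; c3→A.
Player II's best replies: A→c2; B→c3; C→c2; D→c1.
Only (D, c1) has each player best-responding; Nash payoffs (6, 9).
Sequential outcome (D, c1) coincides with the Nash profile (D, c1).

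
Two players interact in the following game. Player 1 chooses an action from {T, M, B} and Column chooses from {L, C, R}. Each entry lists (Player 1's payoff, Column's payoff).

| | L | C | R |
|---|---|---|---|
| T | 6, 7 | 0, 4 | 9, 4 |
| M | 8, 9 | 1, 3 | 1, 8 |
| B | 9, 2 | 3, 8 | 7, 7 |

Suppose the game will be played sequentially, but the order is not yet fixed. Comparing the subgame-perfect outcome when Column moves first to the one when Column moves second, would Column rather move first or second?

second

If Player 1 leads: Column's best replies are T→L, M→L, B→C; Player 1's induced payoffs 6, 8, 3; outcome (M, L), payoffs (8, 9).
If Column leads: Player 1's best replies are L→B, C→B, R→T; Column's induced payoffs 2, 8, 4; outcome (B, C), payoffs (3, 8).
Column gets 8 moving first and 9 moving second, so Column prefers to move second.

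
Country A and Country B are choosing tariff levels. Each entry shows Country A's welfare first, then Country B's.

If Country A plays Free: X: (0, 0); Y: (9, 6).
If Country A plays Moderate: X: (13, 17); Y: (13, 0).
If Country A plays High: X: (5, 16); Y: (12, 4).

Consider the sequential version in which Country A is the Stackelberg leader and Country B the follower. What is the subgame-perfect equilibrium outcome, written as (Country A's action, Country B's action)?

(Moderate, X)

Solve by backward induction (Country A leads).
- Free: Country B compares 0, 6 and picks Y; Country A would get 9.
- Moderate: Country B compares 17, 0 and picks X; Country A would get 13.
- High: Country B compares 16, 4 and picks X; Country A would get 5.
Maximizing over 9, 13, 5, Country A chooses Moderate. Subgame-perfect outcome: (Moderate, X) with payoffs (13, 17).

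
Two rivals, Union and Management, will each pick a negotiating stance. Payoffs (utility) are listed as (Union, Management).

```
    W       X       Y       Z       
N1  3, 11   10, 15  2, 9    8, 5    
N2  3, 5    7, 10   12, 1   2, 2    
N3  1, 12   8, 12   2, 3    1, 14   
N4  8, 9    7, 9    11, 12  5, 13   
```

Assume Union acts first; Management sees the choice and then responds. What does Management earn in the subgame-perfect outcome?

15

Solve by backward induction (Union leads).
- N1 → Management plays X (best of 11, 15, 9, 5); Union gets 10.
- N2 → Management plays X (best of 5, 10, 1, 2); Union gets 7.
- N3 → Management plays Z (best of 12, 12, 3, 14); Union gets 1.
- N4 → Management plays Z (best of 9, 9, 12, 13); Union gets 5.
Maximizing over 10, 7, 1, 5, Union chooses N1. Subgame-perfect outcome: (N1, X) with payoffs (10, 15).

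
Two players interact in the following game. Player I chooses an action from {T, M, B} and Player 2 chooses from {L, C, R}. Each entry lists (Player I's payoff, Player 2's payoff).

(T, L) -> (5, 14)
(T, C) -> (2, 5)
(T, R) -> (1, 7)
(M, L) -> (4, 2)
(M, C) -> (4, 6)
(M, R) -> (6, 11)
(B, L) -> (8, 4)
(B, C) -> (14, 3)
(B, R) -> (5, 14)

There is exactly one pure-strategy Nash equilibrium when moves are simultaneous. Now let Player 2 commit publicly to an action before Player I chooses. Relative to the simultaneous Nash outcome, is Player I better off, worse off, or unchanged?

Player I best-responds to each possible Player 2 move:
- L → Player I plays B (best of 5, 4, 8); Player 2 gets 4.
- C → Player I plays B (best of 2, 4, 14); Player 2 gets 3.
- R → Player I plays M (best of 1, 6, 5); Player 2 gets 11.
Maximizing over 4, 3, 11, Player 2 chooses R. Subgame-perfect outcome: (M, R) with payoffs (6, 11).
Under simultaneous play:
Player I's best replies: L→B; C→B; R→M.
Player 2's best replies: T→L; M→R; B→R.
The unique mutual best reply is (M, R), giving (6, 11).
Player I earns 6 sequentially versus 6 at the Nash outcome: unchanged.

unchanged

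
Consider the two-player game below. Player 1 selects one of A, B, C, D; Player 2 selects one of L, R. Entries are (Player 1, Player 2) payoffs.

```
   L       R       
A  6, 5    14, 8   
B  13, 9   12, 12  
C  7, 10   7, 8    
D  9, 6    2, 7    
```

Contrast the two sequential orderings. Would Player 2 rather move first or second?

If Player 1 leads: Player 2's best replies are A→R, B→R, C→L, D→R; Player 1's induced payoffs 14, 12, 7, 2; outcome (A, R), payoffs (14, 8).
If Player 2 leads: Player 1's best replies are L→B, R→A; Player 2's induced payoffs 9, 8; outcome (B, L), payoffs (13, 9).
Player 2 gets 9 moving first and 8 moving second, so Player 2 prefers to move first.

first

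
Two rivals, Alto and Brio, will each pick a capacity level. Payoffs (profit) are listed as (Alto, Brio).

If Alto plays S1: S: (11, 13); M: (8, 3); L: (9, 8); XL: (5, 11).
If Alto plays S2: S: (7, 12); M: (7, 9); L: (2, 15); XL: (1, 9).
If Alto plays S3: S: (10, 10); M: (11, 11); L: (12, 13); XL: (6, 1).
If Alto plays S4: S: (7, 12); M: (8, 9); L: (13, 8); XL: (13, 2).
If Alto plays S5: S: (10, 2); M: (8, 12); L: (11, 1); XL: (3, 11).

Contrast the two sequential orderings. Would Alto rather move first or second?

first

If Alto leads: Brio's best replies are S1→S, S2→L, S3→L, S4→S, S5→M; Alto's induced payoffs 11, 2, 12, 7, 8; outcome (S3, L), payoffs (12, 13).
If Brio leads: Alto's best replies are S→S1, M→S3, L→S4, XL→S4; Brio's induced payoffs 13, 11, 8, 2; outcome (S1, S), payoffs (11, 13).
Alto gets 12 moving first and 11 moving second, so Alto prefers to move first.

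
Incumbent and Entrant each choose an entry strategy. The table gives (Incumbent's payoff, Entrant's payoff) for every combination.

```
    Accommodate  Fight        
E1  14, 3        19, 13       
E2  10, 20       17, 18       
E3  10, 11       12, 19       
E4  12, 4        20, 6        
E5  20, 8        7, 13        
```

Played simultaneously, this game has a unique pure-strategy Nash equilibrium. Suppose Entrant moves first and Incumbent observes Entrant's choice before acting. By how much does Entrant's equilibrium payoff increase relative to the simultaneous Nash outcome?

Work backward from Incumbent's decision.
- Accommodate → Incumbent plays E5 (best of 14, 10, 10, 12, 20); Entrant gets 8.
- Fight → Incumbent plays E4 (best of 19, 17, 12, 20, 7); Entrant gets 6.
Maximizing over 8, 6, Entrant chooses Accommodate. Subgame-perfect outcome: (E5, Accommodate) with payoffs (20, 8).
Under simultaneous play:
Incumbent's best replies: Accommodate→E5; Fight→E4.
Entrant's best replies: E1→Fight; E2→Accommodate; E3→Fight; E4→Fight; E5→Fight.
The unique mutual best reply is (E4, Fight), giving (20, 6).
Entrant's commitment gain: 8 − 6 = 2.

2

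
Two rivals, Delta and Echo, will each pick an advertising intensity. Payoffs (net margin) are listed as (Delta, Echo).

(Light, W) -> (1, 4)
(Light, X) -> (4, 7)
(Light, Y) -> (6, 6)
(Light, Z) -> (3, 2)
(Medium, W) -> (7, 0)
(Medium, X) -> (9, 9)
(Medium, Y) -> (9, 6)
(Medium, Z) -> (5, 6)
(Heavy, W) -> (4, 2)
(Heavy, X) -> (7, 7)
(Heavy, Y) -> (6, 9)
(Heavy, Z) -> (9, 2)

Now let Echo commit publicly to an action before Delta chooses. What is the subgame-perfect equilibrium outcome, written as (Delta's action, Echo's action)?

Work backward from Delta's decision.
- W: Delta compares 1, 7, 4 and picks Medium; Echo would get 0.
- X: Delta compares 4, 9, 7 and picks Medium; Echo would get 9.
- Y: Delta compares 6, 9, 6 and picks Medium; Echo would get 6.
- Z: Delta compares 3, 5, 9 and picks Heavy; Echo would get 2.
Among 0, 9, 6, 2, the best is 9 at X. Subgame-perfect outcome: (Medium, X) with payoffs (9, 9).

(Medium, X)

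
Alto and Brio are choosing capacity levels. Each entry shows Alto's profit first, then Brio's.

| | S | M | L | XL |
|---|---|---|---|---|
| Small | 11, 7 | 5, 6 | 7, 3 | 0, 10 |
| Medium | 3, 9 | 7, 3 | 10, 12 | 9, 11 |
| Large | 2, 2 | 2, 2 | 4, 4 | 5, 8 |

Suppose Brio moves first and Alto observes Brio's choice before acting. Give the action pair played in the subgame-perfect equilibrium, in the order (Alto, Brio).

(Medium, L)

Solve by backward induction (Brio leads).
- S: Alto compares 11, 3, 2 and picks Small; Brio would get 7.
- M: Alto compares 5, 7, 2 and picks Medium; Brio would get 3.
- L: Alto compares 7, 10, 4 and picks Medium; Brio would get 12.
- XL: Alto compares 0, 9, 5 and picks Medium; Brio would get 11.
Among 7, 3, 12, 11, the best is 12 at L. Subgame-perfect outcome: (Medium, L) with payoffs (10, 12).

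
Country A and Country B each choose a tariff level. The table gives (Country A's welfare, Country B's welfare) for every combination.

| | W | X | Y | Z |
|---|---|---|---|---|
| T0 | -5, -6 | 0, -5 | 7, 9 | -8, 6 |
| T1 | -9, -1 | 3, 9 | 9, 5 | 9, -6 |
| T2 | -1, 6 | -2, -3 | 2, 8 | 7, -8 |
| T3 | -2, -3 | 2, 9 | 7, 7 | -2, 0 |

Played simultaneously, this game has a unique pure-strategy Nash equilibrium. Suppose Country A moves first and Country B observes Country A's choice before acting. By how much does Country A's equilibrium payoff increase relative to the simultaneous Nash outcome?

Backward induction with Country A moving first.
- T0 → Country B plays Y (best of -6, -5, 9, 6); Country A gets 7.
- T1 → Country B plays X (best of -1, 9, 5, -6); Country A gets 3.
- T2 → Country B plays Y (best of 6, -3, 8, -8); Country A gets 2.
- T3 → Country B plays X (best of -3, 9, 7, 0); Country A gets 2.
Maximizing over 7, 3, 2, 2, Country A chooses T0. Subgame-perfect outcome: (T0, Y) with payoffs (7, 9).
For the simultaneous game, intersect best replies.
Country A's best replies: W→T2; X→T1; Y→T1; Z→T1.
Country B's best replies: T0→Y; T1→X; T2→Y; T3→X.
The unique mutual best reply is (T1, X), giving (3, 9).
Country A's commitment gain: 7 − 3 = 4.

4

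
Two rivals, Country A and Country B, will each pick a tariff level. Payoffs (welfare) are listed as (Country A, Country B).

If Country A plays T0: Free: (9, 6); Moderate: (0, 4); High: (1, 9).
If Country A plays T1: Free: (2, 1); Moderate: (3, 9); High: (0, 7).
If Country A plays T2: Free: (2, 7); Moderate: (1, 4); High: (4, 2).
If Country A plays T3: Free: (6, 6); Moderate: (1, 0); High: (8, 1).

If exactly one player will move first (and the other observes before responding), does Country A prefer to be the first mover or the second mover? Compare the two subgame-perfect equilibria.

first

If Country A leads: Country B's best replies are T0→High, T1→Moderate, T2→Free, T3→Free; Country A's induced payoffs 1, 3, 2, 6; outcome (T3, Free), payoffs (6, 6).
If Country B leads: Country A's best replies are Free→T0, Moderate→T1, High→T3; Country B's induced payoffs 6, 9, 1; outcome (T1, Moderate), payoffs (3, 9).
Country A gets 6 moving first and 3 moving second, so Country A prefers to move first.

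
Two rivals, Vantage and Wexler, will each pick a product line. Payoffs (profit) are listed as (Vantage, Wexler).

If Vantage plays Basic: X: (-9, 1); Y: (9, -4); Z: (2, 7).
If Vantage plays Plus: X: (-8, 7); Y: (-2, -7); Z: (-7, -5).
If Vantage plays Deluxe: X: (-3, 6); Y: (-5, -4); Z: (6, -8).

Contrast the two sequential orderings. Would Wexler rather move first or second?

second

If Vantage leads: Wexler's best replies are Basic→Z, Plus→X, Deluxe→X; Vantage's induced payoffs 2, -8, -3; outcome (Basic, Z), payoffs (2, 7).
If Wexler leads: Vantage's best replies are X→Deluxe, Y→Basic, Z→Deluxe; Wexler's induced payoffs 6, -4, -8; outcome (Deluxe, X), payoffs (-3, 6).
Wexler gets 6 moving first and 7 moving second, so Wexler prefers to move second.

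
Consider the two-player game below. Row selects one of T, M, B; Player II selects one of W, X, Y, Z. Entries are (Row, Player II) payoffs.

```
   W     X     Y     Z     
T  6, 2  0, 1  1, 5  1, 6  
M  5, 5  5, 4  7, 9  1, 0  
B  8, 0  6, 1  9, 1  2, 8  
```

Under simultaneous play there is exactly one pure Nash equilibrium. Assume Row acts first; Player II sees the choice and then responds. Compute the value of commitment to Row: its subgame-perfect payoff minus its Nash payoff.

Player II best-responds to each possible Row move:
- T → Player II plays Z (best of 2, 1, 5, 6); Row gets 1.
- M → Player II plays Y (best of 5, 4, 9, 0); Row gets 7.
- B → Player II plays Z (best of 0, 1, 1, 8); Row gets 2.
Among 1, 7, 2, the best is 7 at M. Subgame-perfect outcome: (M, Y) with payoffs (7, 9).
Now find the simultaneous Nash equilibrium.
Row's best replies: W→B; X→B; Y→B; Z→B.
Player II's best replies: T→Z; M→Y; B→Z.
Only (B, Z) has each player best-responding; Nash payoffs (2, 8).
Row's commitment gain: 7 − 2 = 5.

5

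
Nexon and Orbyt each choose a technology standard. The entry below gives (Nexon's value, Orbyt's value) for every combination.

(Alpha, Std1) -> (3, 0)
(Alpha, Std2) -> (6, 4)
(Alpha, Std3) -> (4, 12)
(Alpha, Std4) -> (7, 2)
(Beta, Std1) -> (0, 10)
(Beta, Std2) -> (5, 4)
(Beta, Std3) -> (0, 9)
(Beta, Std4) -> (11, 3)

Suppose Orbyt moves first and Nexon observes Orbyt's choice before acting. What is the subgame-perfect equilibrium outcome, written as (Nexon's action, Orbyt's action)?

Solve by backward induction (Orbyt leads).
- Std1: BR = Alpha, leader payoff 0.
- Std2: BR = Alpha, leader payoff 4.
- Std3: BR = Alpha, leader payoff 12.
- Std4: BR = Beta, leader payoff 3.
Orbyt's induced payoffs are 0, 4, 12, 3, so Orbyt commits to Std3. Subgame-perfect outcome: (Alpha, Std3) with payoffs (4, 12).

(Alpha, Std3)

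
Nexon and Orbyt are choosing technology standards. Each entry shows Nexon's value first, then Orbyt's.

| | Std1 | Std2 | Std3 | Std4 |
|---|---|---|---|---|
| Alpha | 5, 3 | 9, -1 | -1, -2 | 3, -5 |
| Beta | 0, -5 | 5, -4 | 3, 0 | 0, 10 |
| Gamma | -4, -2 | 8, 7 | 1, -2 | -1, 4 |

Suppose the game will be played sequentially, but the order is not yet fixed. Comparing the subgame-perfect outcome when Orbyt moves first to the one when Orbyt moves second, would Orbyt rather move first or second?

If Nexon leads: Orbyt's best replies are Alpha→Std1, Beta→Std4, Gamma→Std2; Nexon's induced payoffs 5, 0, 8; outcome (Gamma, Std2), payoffs (8, 7).
If Orbyt leads: Nexon's best replies are Std1→Alpha, Std2→Alpha, Std3→Beta, Std4→Alpha; Orbyt's induced payoffs 3, -1, 0, -5; outcome (Alpha, Std1), payoffs (5, 3).
Orbyt gets 3 moving first and 7 moving second, so Orbyt prefers to move second.

second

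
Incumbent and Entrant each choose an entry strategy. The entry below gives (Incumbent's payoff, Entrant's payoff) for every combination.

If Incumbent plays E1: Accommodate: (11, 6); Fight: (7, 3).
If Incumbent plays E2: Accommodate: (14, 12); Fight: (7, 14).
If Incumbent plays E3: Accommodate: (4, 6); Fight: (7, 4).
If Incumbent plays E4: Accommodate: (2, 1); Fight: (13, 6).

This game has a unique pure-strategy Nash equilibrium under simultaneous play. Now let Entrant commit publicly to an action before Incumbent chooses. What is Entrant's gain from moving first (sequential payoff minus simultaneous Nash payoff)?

6

Incumbent best-responds to each possible Entrant move:
- Accommodate: Incumbent compares 11, 14, 4, 2 and picks E2; Entrant would get 12.
- Fight: Incumbent compares 7, 7, 7, 13 and picks E4; Entrant would get 6.
Entrant's induced payoffs are 12, 6, so Entrant commits to Accommodate. Subgame-perfect outcome: (E2, Accommodate) with payoffs (14, 12).
Now find the simultaneous Nash equilibrium.
Incumbent's best replies: Accommodate→E2; Fight→E4.
Entrant's best replies: E1→Accommodate; E2→Fight; E3→Accommodate; E4→Fight.
The unique mutual best reply is (E4, Fight), giving (13, 6).
Entrant's commitment gain: 12 − 6 = 6.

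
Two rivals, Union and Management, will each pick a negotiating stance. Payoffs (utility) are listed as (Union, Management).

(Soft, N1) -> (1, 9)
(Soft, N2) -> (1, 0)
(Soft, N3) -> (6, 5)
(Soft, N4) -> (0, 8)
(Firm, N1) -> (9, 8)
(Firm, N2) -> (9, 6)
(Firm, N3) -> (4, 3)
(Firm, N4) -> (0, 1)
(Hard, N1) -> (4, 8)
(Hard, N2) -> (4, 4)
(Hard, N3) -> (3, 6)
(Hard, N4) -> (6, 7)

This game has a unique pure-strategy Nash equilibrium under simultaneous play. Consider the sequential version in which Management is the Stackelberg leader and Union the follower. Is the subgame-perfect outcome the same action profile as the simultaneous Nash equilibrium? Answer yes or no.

Work backward from Union's decision.
- N1: Union compares 1, 9, 4 and picks Firm; Management would get 8.
- N2: Union compares 1, 9, 4 and picks Firm; Management would get 6.
- N3: Union compares 6, 4, 3 and picks Soft; Management would get 5.
- N4: Union compares 0, 0, 6 and picks Hard; Management would get 7.
Among 8, 6, 5, 7, the best is 8 at N1. Subgame-perfect outcome: (Firm, N1) with payoffs (9, 8).
Now find the simultaneous Nash equilibrium.
Union's best replies: N1→Firm; N2→Firm; N3→Soft; N4→Hard.
Management's best replies: Soft→N1; Firm→N1; Hard→N1.
Only (Firm, N1) has each player best-responding; Nash payoffs (9, 8).
Sequential outcome (Firm, N1) coincides with the Nash profile (Firm, N1).

yes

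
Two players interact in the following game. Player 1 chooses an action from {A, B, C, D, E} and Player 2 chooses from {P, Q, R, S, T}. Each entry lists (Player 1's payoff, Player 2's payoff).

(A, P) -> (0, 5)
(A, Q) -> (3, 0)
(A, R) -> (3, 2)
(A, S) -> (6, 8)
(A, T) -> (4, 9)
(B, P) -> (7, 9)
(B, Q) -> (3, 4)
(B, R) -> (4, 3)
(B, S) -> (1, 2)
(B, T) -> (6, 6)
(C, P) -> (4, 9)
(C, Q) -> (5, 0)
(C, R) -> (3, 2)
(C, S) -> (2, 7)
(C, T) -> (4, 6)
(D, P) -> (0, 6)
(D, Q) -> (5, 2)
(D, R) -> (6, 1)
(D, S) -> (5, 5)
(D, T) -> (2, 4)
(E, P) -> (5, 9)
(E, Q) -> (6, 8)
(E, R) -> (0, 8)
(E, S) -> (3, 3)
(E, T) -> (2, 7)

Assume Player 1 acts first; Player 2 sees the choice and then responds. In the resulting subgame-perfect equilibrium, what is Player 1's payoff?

Backward induction with Player 1 moving first.
- A → Player 2 plays T (best of 5, 0, 2, 8, 9); Player 1 gets 4.
- B → Player 2 plays P (best of 9, 4, 3, 2, 6); Player 1 gets 7.
- C → Player 2 plays P (best of 9, 0, 2, 7, 6); Player 1 gets 4.
- D → Player 2 plays P (best of 6, 2, 1, 5, 4); Player 1 gets 0.
- E → Player 2 plays P (best of 9, 8, 8, 3, 7); Player 1 gets 5.
Player 1's induced payoffs are 4, 7, 4, 0, 5, so Player 1 commits to B. Subgame-perfect outcome: (B, P) with payoffs (7, 9).

7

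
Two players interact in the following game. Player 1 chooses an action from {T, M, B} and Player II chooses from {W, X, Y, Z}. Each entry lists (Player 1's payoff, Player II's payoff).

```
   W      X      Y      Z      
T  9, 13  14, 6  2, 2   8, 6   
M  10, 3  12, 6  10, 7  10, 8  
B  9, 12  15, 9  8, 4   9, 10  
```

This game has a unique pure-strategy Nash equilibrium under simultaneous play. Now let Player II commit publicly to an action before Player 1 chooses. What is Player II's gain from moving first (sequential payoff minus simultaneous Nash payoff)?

Backward induction with Player II moving first.
- W → Player 1 plays M (best of 9, 10, 9); Player II gets 3.
- X → Player 1 plays B (best of 14, 12, 15); Player II gets 9.
- Y → Player 1 plays M (best of 2, 10, 8); Player II gets 7.
- Z → Player 1 plays M (best of 8, 10, 9); Player II gets 8.
Maximizing over 3, 9, 7, 8, Player II chooses X. Subgame-perfect outcome: (B, X) with payoffs (15, 9).
Under simultaneous play:
Player 1's best replies: W→M; X→B; Y→M; Z→M.
Player II's best replies: T→W; M→Z; B→W.
Only (M, Z) has each player best-responding; Nash payoffs (10, 8).
Player II's commitment gain: 9 − 8 = 1.

1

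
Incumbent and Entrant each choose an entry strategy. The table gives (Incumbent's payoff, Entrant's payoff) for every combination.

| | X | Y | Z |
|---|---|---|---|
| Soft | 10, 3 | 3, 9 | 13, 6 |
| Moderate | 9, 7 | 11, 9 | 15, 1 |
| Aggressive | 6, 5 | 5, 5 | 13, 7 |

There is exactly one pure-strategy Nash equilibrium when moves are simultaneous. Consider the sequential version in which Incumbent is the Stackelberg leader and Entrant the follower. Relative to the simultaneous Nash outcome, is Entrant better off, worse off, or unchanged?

worse off

Entrant best-responds to each possible Incumbent move:
- Soft → Entrant plays Y (best of 3, 9, 6); Incumbent gets 3.
- Moderate → Entrant plays Y (best of 7, 9, 1); Incumbent gets 11.
- Aggressive → Entrant plays Z (best of 5, 5, 7); Incumbent gets 13.
Incumbent's induced payoffs are 3, 11, 13, so Incumbent commits to Aggressive. Subgame-perfect outcome: (Aggressive, Z) with payoffs (13, 7).
Now find the simultaneous Nash equilibrium.
Incumbent's best replies: X→Soft; Y→Moderate; Z→Moderate.
Entrant's best replies: Soft→Y; Moderate→Y; Aggressive→Z.
The unique mutual best reply is (Moderate, Y), giving (11, 9).
Entrant earns 7 sequentially versus 9 at the Nash outcome: worse off.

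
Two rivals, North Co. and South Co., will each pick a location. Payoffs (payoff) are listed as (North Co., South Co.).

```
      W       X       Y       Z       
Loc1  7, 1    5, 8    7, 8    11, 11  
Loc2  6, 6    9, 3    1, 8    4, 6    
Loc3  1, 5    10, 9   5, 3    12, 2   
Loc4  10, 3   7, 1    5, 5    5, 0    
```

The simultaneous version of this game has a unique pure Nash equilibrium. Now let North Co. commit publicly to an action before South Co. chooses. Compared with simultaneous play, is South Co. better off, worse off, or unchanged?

better off

Work backward from South Co.'s decision.
- Loc1 → South Co. plays Z (best of 1, 8, 8, 11); North Co. gets 11.
- Loc2 → South Co. plays Y (best of 6, 3, 8, 6); North Co. gets 1.
- Loc3 → South Co. plays X (best of 5, 9, 3, 2); North Co. gets 10.
- Loc4 → South Co. plays Y (best of 3, 1, 5, 0); North Co. gets 5.
Among 11, 1, 10, 5, the best is 11 at Loc1. Subgame-perfect outcome: (Loc1, Z) with payoffs (11, 11).
Now find the simultaneous Nash equilibrium.
North Co.'s best replies: W→Loc4; X→Loc3; Y→Loc1; Z→Loc3.
South Co.'s best replies: Loc1→Z; Loc2→Y; Loc3→X; Loc4→Y.
Only (Loc3, X) has each player best-responding; Nash payoffs (10, 9).
South Co. earns 11 sequentially versus 9 at the Nash outcome: better off.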